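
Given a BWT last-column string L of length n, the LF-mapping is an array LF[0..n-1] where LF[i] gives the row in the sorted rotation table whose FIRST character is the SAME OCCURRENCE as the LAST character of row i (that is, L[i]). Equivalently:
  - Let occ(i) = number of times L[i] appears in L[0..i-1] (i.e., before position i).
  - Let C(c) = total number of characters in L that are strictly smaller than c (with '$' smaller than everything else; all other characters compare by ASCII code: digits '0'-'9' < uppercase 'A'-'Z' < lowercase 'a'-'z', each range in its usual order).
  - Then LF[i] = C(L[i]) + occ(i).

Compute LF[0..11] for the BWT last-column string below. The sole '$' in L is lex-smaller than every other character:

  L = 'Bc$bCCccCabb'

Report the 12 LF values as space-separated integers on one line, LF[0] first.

Char counts: '$':1, 'B':1, 'C':3, 'a':1, 'b':3, 'c':3
C (first-col start): C('$')=0, C('B')=1, C('C')=2, C('a')=5, C('b')=6, C('c')=9
L[0]='B': occ=0, LF[0]=C('B')+0=1+0=1
L[1]='c': occ=0, LF[1]=C('c')+0=9+0=9
L[2]='$': occ=0, LF[2]=C('$')+0=0+0=0
L[3]='b': occ=0, LF[3]=C('b')+0=6+0=6
L[4]='C': occ=0, LF[4]=C('C')+0=2+0=2
L[5]='C': occ=1, LF[5]=C('C')+1=2+1=3
L[6]='c': occ=1, LF[6]=C('c')+1=9+1=10
L[7]='c': occ=2, LF[7]=C('c')+2=9+2=11
L[8]='C': occ=2, LF[8]=C('C')+2=2+2=4
L[9]='a': occ=0, LF[9]=C('a')+0=5+0=5
L[10]='b': occ=1, LF[10]=C('b')+1=6+1=7
L[11]='b': occ=2, LF[11]=C('b')+2=6+2=8

Answer: 1 9 0 6 2 3 10 11 4 5 7 8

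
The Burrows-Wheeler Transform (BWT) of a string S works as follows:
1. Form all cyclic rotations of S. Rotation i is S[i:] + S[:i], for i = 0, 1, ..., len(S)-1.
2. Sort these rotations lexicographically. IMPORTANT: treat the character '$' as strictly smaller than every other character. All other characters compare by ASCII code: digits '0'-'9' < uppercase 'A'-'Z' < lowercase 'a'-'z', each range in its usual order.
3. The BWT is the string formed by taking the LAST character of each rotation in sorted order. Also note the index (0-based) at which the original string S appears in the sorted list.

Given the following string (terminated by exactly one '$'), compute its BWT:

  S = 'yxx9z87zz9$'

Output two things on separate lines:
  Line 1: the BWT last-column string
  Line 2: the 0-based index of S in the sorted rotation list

All 11 rotations (rotation i = S[i:]+S[:i]):
  rot[0] = yxx9z87zz9$
  rot[1] = xx9z87zz9$y
  rot[2] = x9z87zz9$yx
  rot[3] = 9z87zz9$yxx
  rot[4] = z87zz9$yxx9
  rot[5] = 87zz9$yxx9z
  rot[6] = 7zz9$yxx9z8
  rot[7] = zz9$yxx9z87
  rot[8] = z9$yxx9z87z
  rot[9] = 9$yxx9z87zz
  rot[10] = $yxx9z87zz9
Sorted (with $ < everything):
  sorted[0] = $yxx9z87zz9  (last char: '9')
  sorted[1] = 7zz9$yxx9z8  (last char: '8')
  sorted[2] = 87zz9$yxx9z  (last char: 'z')
  sorted[3] = 9$yxx9z87zz  (last char: 'z')
  sorted[4] = 9z87zz9$yxx  (last char: 'x')
  sorted[5] = x9z87zz9$yx  (last char: 'x')
  sorted[6] = xx9z87zz9$y  (last char: 'y')
  sorted[7] = yxx9z87zz9$  (last char: '$')
  sorted[8] = z87zz9$yxx9  (last char: '9')
  sorted[9] = z9$yxx9z87z  (last char: 'z')
  sorted[10] = zz9$yxx9z87  (last char: '7')
Last column: 98zzxxy$9z7
Original string S is at sorted index 7

Answer: 98zzxxy$9z7
7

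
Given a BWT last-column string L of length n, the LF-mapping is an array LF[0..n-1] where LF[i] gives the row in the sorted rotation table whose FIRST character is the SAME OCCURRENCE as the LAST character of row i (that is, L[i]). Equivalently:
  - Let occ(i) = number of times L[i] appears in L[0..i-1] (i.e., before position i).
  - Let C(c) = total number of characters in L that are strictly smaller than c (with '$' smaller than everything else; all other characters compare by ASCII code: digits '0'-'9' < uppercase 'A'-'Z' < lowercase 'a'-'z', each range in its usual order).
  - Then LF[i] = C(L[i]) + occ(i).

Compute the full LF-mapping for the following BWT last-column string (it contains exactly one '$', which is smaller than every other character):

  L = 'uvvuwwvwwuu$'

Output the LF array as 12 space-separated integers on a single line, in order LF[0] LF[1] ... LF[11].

Char counts: '$':1, 'u':4, 'v':3, 'w':4
C (first-col start): C('$')=0, C('u')=1, C('v')=5, C('w')=8
L[0]='u': occ=0, LF[0]=C('u')+0=1+0=1
L[1]='v': occ=0, LF[1]=C('v')+0=5+0=5
L[2]='v': occ=1, LF[2]=C('v')+1=5+1=6
L[3]='u': occ=1, LF[3]=C('u')+1=1+1=2
L[4]='w': occ=0, LF[4]=C('w')+0=8+0=8
L[5]='w': occ=1, LF[5]=C('w')+1=8+1=9
L[6]='v': occ=2, LF[6]=C('v')+2=5+2=7
L[7]='w': occ=2, LF[7]=C('w')+2=8+2=10
L[8]='w': occ=3, LF[8]=C('w')+3=8+3=11
L[9]='u': occ=2, LF[9]=C('u')+2=1+2=3
L[10]='u': occ=3, LF[10]=C('u')+3=1+3=4
L[11]='$': occ=0, LF[11]=C('$')+0=0+0=0

Answer: 1 5 6 2 8 9 7 10 11 3 4 0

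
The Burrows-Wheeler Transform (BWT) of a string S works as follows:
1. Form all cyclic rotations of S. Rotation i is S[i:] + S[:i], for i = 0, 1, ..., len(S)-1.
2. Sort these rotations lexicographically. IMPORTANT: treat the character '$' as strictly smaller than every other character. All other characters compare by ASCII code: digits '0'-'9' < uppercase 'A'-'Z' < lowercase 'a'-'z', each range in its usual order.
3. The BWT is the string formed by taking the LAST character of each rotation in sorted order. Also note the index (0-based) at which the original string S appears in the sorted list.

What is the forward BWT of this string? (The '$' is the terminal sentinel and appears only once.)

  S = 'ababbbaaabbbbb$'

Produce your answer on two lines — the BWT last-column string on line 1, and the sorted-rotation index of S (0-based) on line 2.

All 15 rotations (rotation i = S[i:]+S[:i]):
  rot[0] = ababbbaaabbbbb$
  rot[1] = babbbaaabbbbb$a
  rot[2] = abbbaaabbbbb$ab
  rot[3] = bbbaaabbbbb$aba
  rot[4] = bbaaabbbbb$abab
  rot[5] = baaabbbbb$ababb
  rot[6] = aaabbbbb$ababbb
  rot[7] = aabbbbb$ababbba
  rot[8] = abbbbb$ababbbaa
  rot[9] = bbbbb$ababbbaaa
  rot[10] = bbbb$ababbbaaab
  rot[11] = bbb$ababbbaaabb
  rot[12] = bb$ababbbaaabbb
  rot[13] = b$ababbbaaabbbb
  rot[14] = $ababbbaaabbbbb
Sorted (with $ < everything):
  sorted[0] = $ababbbaaabbbbb  (last char: 'b')
  sorted[1] = aaabbbbb$ababbb  (last char: 'b')
  sorted[2] = aabbbbb$ababbba  (last char: 'a')
  sorted[3] = ababbbaaabbbbb$  (last char: '$')
  sorted[4] = abbbaaabbbbb$ab  (last char: 'b')
  sorted[5] = abbbbb$ababbbaa  (last char: 'a')
  sorted[6] = b$ababbbaaabbbb  (last char: 'b')
  sorted[7] = baaabbbbb$ababb  (last char: 'b')
  sorted[8] = babbbaaabbbbb$a  (last char: 'a')
  sorted[9] = bb$ababbbaaabbb  (last char: 'b')
  sorted[10] = bbaaabbbbb$abab  (last char: 'b')
  sorted[11] = bbb$ababbbaaabb  (last char: 'b')
  sorted[12] = bbbaaabbbbb$aba  (last char: 'a')
  sorted[13] = bbbb$ababbbaaab  (last char: 'b')
  sorted[14] = bbbbb$ababbbaaa  (last char: 'a')
Last column: bba$babbabbbaba
Original string S is at sorted index 3

Answer: bba$babbabbbaba
3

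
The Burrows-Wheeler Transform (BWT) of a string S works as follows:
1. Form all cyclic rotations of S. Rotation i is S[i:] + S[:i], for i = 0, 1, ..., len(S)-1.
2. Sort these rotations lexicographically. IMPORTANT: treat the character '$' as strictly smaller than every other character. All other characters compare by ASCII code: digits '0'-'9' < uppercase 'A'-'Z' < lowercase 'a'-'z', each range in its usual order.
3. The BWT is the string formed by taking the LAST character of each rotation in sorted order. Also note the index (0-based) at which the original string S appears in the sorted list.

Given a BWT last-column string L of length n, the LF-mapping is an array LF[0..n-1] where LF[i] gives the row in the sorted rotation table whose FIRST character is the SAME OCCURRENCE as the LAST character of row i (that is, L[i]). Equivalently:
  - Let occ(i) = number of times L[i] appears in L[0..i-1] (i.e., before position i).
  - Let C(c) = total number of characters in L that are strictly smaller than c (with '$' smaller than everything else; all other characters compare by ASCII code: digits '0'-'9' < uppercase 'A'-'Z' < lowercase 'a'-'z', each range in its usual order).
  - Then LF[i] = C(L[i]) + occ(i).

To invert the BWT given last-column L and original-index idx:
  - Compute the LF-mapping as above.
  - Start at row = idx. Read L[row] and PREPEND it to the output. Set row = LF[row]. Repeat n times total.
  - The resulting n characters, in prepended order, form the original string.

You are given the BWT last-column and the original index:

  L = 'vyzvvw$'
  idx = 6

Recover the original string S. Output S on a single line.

Answer: zvvwyv$

Derivation:
LF mapping: 1 5 6 2 3 4 0
Walk LF starting at row 6, prepending L[row]:
  step 1: row=6, L[6]='$', prepend. Next row=LF[6]=0
  step 2: row=0, L[0]='v', prepend. Next row=LF[0]=1
  step 3: row=1, L[1]='y', prepend. Next row=LF[1]=5
  step 4: row=5, L[5]='w', prepend. Next row=LF[5]=4
  step 5: row=4, L[4]='v', prepend. Next row=LF[4]=3
  step 6: row=3, L[3]='v', prepend. Next row=LF[3]=2
  step 7: row=2, L[2]='z', prepend. Next row=LF[2]=6
Reversed output: zvvwyv$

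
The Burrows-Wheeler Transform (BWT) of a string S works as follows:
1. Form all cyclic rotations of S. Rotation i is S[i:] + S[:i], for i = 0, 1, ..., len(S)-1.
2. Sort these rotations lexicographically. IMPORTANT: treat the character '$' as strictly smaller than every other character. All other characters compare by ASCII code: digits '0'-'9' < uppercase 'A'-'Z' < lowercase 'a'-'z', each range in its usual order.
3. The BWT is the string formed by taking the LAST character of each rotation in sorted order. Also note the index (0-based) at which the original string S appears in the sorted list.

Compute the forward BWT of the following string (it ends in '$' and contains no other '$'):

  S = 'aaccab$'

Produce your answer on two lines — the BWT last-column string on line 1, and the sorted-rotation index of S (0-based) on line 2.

All 7 rotations (rotation i = S[i:]+S[:i]):
  rot[0] = aaccab$
  rot[1] = accab$a
  rot[2] = ccab$aa
  rot[3] = cab$aac
  rot[4] = ab$aacc
  rot[5] = b$aacca
  rot[6] = $aaccab
Sorted (with $ < everything):
  sorted[0] = $aaccab  (last char: 'b')
  sorted[1] = aaccab$  (last char: '$')
  sorted[2] = ab$aacc  (last char: 'c')
  sorted[3] = accab$a  (last char: 'a')
  sorted[4] = b$aacca  (last char: 'a')
  sorted[5] = cab$aac  (last char: 'c')
  sorted[6] = ccab$aa  (last char: 'a')
Last column: b$caaca
Original string S is at sorted index 1

Answer: b$caaca
1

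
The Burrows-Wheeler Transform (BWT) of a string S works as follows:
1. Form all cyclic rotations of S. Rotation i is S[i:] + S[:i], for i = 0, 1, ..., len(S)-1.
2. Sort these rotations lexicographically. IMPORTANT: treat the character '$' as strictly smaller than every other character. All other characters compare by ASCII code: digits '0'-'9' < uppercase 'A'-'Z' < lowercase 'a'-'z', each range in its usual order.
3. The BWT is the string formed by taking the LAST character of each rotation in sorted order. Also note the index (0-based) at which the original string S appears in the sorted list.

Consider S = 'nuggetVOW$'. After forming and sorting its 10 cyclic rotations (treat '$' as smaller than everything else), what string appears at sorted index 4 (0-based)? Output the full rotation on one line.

Answer: etVOW$nugg

Derivation:
All 10 rotations (rotation i = S[i:]+S[:i]):
  rot[0] = nuggetVOW$
  rot[1] = uggetVOW$n
  rot[2] = ggetVOW$nu
  rot[3] = getVOW$nug
  rot[4] = etVOW$nugg
  rot[5] = tVOW$nugge
  rot[6] = VOW$nugget
  rot[7] = OW$nuggetV
  rot[8] = W$nuggetVO
  rot[9] = $nuggetVOW
Sorted (with $ < everything):
  sorted[0] = $nuggetVOW
  sorted[1] = OW$nuggetV
  sorted[2] = VOW$nugget
  sorted[3] = W$nuggetVO
  sorted[4] = etVOW$nugg
  sorted[5] = getVOW$nug
  sorted[6] = ggetVOW$nu
  sorted[7] = nuggetVOW$
  sorted[8] = tVOW$nugge
  sorted[9] = uggetVOW$n
sorted[4] = etVOW$nugg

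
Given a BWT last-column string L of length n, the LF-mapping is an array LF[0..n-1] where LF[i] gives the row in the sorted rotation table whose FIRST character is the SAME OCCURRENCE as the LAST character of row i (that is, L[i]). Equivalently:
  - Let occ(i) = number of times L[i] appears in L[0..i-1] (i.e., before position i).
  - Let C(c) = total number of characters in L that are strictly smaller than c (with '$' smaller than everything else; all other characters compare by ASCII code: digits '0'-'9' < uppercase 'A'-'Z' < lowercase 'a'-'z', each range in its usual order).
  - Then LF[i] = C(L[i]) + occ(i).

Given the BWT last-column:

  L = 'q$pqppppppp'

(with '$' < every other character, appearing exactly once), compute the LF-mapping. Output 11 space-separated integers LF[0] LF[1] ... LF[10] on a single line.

Answer: 9 0 1 10 2 3 4 5 6 7 8

Derivation:
Char counts: '$':1, 'p':8, 'q':2
C (first-col start): C('$')=0, C('p')=1, C('q')=9
L[0]='q': occ=0, LF[0]=C('q')+0=9+0=9
L[1]='$': occ=0, LF[1]=C('$')+0=0+0=0
L[2]='p': occ=0, LF[2]=C('p')+0=1+0=1
L[3]='q': occ=1, LF[3]=C('q')+1=9+1=10
L[4]='p': occ=1, LF[4]=C('p')+1=1+1=2
L[5]='p': occ=2, LF[5]=C('p')+2=1+2=3
L[6]='p': occ=3, LF[6]=C('p')+3=1+3=4
L[7]='p': occ=4, LF[7]=C('p')+4=1+4=5
L[8]='p': occ=5, LF[8]=C('p')+5=1+5=6
L[9]='p': occ=6, LF[9]=C('p')+6=1+6=7
L[10]='p': occ=7, LF[10]=C('p')+7=1+7=8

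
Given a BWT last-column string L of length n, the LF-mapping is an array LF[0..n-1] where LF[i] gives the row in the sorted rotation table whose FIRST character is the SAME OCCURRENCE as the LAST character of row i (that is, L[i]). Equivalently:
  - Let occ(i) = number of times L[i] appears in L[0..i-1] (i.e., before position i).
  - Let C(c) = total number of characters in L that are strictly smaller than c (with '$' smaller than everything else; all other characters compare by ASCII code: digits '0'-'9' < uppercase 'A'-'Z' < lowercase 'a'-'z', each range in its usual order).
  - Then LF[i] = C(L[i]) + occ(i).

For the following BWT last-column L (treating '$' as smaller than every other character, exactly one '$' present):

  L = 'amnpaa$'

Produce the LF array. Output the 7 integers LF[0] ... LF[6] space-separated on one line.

Answer: 1 4 5 6 2 3 0

Derivation:
Char counts: '$':1, 'a':3, 'm':1, 'n':1, 'p':1
C (first-col start): C('$')=0, C('a')=1, C('m')=4, C('n')=5, C('p')=6
L[0]='a': occ=0, LF[0]=C('a')+0=1+0=1
L[1]='m': occ=0, LF[1]=C('m')+0=4+0=4
L[2]='n': occ=0, LF[2]=C('n')+0=5+0=5
L[3]='p': occ=0, LF[3]=C('p')+0=6+0=6
L[4]='a': occ=1, LF[4]=C('a')+1=1+1=2
L[5]='a': occ=2, LF[5]=C('a')+2=1+2=3
L[6]='$': occ=0, LF[6]=C('$')+0=0+0=0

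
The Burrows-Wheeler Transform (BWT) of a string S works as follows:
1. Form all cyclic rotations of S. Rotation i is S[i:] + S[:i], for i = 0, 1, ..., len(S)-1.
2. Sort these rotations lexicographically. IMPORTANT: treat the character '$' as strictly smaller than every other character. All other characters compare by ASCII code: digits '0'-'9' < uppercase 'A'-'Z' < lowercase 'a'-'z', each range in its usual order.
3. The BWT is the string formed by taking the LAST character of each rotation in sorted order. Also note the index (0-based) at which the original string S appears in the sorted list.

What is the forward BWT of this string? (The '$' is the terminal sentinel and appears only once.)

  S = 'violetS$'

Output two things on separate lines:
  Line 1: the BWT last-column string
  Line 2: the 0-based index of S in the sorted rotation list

Answer: Stlvoie$
7

Derivation:
All 8 rotations (rotation i = S[i:]+S[:i]):
  rot[0] = violetS$
  rot[1] = ioletS$v
  rot[2] = oletS$vi
  rot[3] = letS$vio
  rot[4] = etS$viol
  rot[5] = tS$viole
  rot[6] = S$violet
  rot[7] = $violetS
Sorted (with $ < everything):
  sorted[0] = $violetS  (last char: 'S')
  sorted[1] = S$violet  (last char: 't')
  sorted[2] = etS$viol  (last char: 'l')
  sorted[3] = ioletS$v  (last char: 'v')
  sorted[4] = letS$vio  (last char: 'o')
  sorted[5] = oletS$vi  (last char: 'i')
  sorted[6] = tS$viole  (last char: 'e')
  sorted[7] = violetS$  (last char: '$')
Last column: Stlvoie$
Original string S is at sorted index 7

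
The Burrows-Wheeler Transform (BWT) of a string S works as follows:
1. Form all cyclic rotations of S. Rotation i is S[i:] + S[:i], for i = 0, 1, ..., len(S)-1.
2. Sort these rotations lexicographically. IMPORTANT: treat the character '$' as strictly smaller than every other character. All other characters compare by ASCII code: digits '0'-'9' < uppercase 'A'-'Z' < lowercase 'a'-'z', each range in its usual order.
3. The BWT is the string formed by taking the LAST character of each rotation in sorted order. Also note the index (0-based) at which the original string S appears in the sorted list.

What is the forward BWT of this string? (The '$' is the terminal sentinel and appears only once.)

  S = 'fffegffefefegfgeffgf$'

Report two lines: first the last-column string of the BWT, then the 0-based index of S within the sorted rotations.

All 21 rotations (rotation i = S[i:]+S[:i]):
  rot[0] = fffegffefefegfgeffgf$
  rot[1] = ffegffefefegfgeffgf$f
  rot[2] = fegffefefegfgeffgf$ff
  rot[3] = egffefefegfgeffgf$fff
  rot[4] = gffefefegfgeffgf$fffe
  rot[5] = ffefefegfgeffgf$fffeg
  rot[6] = fefefegfgeffgf$fffegf
  rot[7] = efefegfgeffgf$fffegff
  rot[8] = fefegfgeffgf$fffegffe
  rot[9] = efegfgeffgf$fffegffef
  rot[10] = fegfgeffgf$fffegffefe
  rot[11] = egfgeffgf$fffegffefef
  rot[12] = gfgeffgf$fffegffefefe
  rot[13] = fgeffgf$fffegffefefeg
  rot[14] = geffgf$fffegffefefegf
  rot[15] = effgf$fffegffefefegfg
  rot[16] = ffgf$fffegffefefegfge
  rot[17] = fgf$fffegffefefegfgef
  rot[18] = gf$fffegffefefegfgeff
  rot[19] = f$fffegffefefegfgeffg
  rot[20] = $fffegffefefegfgeffgf
Sorted (with $ < everything):
  sorted[0] = $fffegffefefegfgeffgf  (last char: 'f')
  sorted[1] = efefegfgeffgf$fffegff  (last char: 'f')
  sorted[2] = efegfgeffgf$fffegffef  (last char: 'f')
  sorted[3] = effgf$fffegffefefegfg  (last char: 'g')
  sorted[4] = egffefefegfgeffgf$fff  (last char: 'f')
  sorted[5] = egfgeffgf$fffegffefef  (last char: 'f')
  sorted[6] = f$fffegffefefegfgeffg  (last char: 'g')
  sorted[7] = fefefegfgeffgf$fffegf  (last char: 'f')
  sorted[8] = fefegfgeffgf$fffegffe  (last char: 'e')
  sorted[9] = fegffefefegfgeffgf$ff  (last char: 'f')
  sorted[10] = fegfgeffgf$fffegffefe  (last char: 'e')
  sorted[11] = ffefefegfgeffgf$fffeg  (last char: 'g')
  sorted[12] = ffegffefefegfgeffgf$f  (last char: 'f')
  sorted[13] = fffegffefefegfgeffgf$  (last char: '$')
  sorted[14] = ffgf$fffegffefefegfge  (last char: 'e')
  sorted[15] = fgeffgf$fffegffefefeg  (last char: 'g')
  sorted[16] = fgf$fffegffefefegfgef  (last char: 'f')
  sorted[17] = geffgf$fffegffefefegf  (last char: 'f')
  sorted[18] = gf$fffegffefefegfgeff  (last char: 'f')
  sorted[19] = gffefefegfgeffgf$fffe  (last char: 'e')
  sorted[20] = gfgeffgf$fffegffefefe  (last char: 'e')
Last column: fffgffgfefegf$egfffee
Original string S is at sorted index 13

Answer: fffgffgfefegf$egfffee
13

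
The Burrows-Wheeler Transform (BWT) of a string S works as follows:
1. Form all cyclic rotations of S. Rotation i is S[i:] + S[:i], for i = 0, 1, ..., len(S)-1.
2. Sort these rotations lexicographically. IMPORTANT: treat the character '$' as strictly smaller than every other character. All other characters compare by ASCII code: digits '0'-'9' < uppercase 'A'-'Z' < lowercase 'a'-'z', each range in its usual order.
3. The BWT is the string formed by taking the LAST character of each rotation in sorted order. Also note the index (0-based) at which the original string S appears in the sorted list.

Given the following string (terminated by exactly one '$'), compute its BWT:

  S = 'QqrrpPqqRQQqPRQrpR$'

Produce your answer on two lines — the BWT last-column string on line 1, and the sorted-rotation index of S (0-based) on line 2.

All 19 rotations (rotation i = S[i:]+S[:i]):
  rot[0] = QqrrpPqqRQQqPRQrpR$
  rot[1] = qrrpPqqRQQqPRQrpR$Q
  rot[2] = rrpPqqRQQqPRQrpR$Qq
  rot[3] = rpPqqRQQqPRQrpR$Qqr
  rot[4] = pPqqRQQqPRQrpR$Qqrr
  rot[5] = PqqRQQqPRQrpR$Qqrrp
  rot[6] = qqRQQqPRQrpR$QqrrpP
  rot[7] = qRQQqPRQrpR$QqrrpPq
  rot[8] = RQQqPRQrpR$QqrrpPqq
  rot[9] = QQqPRQrpR$QqrrpPqqR
  rot[10] = QqPRQrpR$QqrrpPqqRQ
  rot[11] = qPRQrpR$QqrrpPqqRQQ
  rot[12] = PRQrpR$QqrrpPqqRQQq
  rot[13] = RQrpR$QqrrpPqqRQQqP
  rot[14] = QrpR$QqrrpPqqRQQqPR
  rot[15] = rpR$QqrrpPqqRQQqPRQ
  rot[16] = pR$QqrrpPqqRQQqPRQr
  rot[17] = R$QqrrpPqqRQQqPRQrp
  rot[18] = $QqrrpPqqRQQqPRQrpR
Sorted (with $ < everything):
  sorted[0] = $QqrrpPqqRQQqPRQrpR  (last char: 'R')
  sorted[1] = PRQrpR$QqrrpPqqRQQq  (last char: 'q')
  sorted[2] = PqqRQQqPRQrpR$Qqrrp  (last char: 'p')
  sorted[3] = QQqPRQrpR$QqrrpPqqR  (last char: 'R')
  sorted[4] = QqPRQrpR$QqrrpPqqRQ  (last char: 'Q')
  sorted[5] = QqrrpPqqRQQqPRQrpR$  (last char: '$')
  sorted[6] = QrpR$QqrrpPqqRQQqPR  (last char: 'R')
  sorted[7] = R$QqrrpPqqRQQqPRQrp  (last char: 'p')
  sorted[8] = RQQqPRQrpR$QqrrpPqq  (last char: 'q')
  sorted[9] = RQrpR$QqrrpPqqRQQqP  (last char: 'P')
  sorted[10] = pPqqRQQqPRQrpR$Qqrr  (last char: 'r')
  sorted[11] = pR$QqrrpPqqRQQqPRQr  (last char: 'r')
  sorted[12] = qPRQrpR$QqrrpPqqRQQ  (last char: 'Q')
  sorted[13] = qRQQqPRQrpR$QqrrpPq  (last char: 'q')
  sorted[14] = qqRQQqPRQrpR$QqrrpP  (last char: 'P')
  sorted[15] = qrrpPqqRQQqPRQrpR$Q  (last char: 'Q')
  sorted[16] = rpPqqRQQqPRQrpR$Qqr  (last char: 'r')
  sorted[17] = rpR$QqrrpPqqRQQqPRQ  (last char: 'Q')
  sorted[18] = rrpPqqRQQqPRQrpR$Qq  (last char: 'q')
Last column: RqpRQ$RpqPrrQqPQrQq
Original string S is at sorted index 5

Answer: RqpRQ$RpqPrrQqPQrQq
5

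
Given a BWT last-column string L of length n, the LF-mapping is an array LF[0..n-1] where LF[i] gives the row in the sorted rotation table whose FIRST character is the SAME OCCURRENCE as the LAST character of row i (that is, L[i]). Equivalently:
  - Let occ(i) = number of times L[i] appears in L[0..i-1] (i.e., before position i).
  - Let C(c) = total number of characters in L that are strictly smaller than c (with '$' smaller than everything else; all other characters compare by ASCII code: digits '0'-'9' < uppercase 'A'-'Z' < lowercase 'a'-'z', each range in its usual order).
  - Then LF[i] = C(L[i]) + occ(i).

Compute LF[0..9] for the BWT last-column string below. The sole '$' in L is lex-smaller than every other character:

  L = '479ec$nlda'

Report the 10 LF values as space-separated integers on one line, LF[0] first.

Answer: 1 2 3 7 5 0 9 8 6 4

Derivation:
Char counts: '$':1, '4':1, '7':1, '9':1, 'a':1, 'c':1, 'd':1, 'e':1, 'l':1, 'n':1
C (first-col start): C('$')=0, C('4')=1, C('7')=2, C('9')=3, C('a')=4, C('c')=5, C('d')=6, C('e')=7, C('l')=8, C('n')=9
L[0]='4': occ=0, LF[0]=C('4')+0=1+0=1
L[1]='7': occ=0, LF[1]=C('7')+0=2+0=2
L[2]='9': occ=0, LF[2]=C('9')+0=3+0=3
L[3]='e': occ=0, LF[3]=C('e')+0=7+0=7
L[4]='c': occ=0, LF[4]=C('c')+0=5+0=5
L[5]='$': occ=0, LF[5]=C('$')+0=0+0=0
L[6]='n': occ=0, LF[6]=C('n')+0=9+0=9
L[7]='l': occ=0, LF[7]=C('l')+0=8+0=8
L[8]='d': occ=0, LF[8]=C('d')+0=6+0=6
L[9]='a': occ=0, LF[9]=C('a')+0=4+0=4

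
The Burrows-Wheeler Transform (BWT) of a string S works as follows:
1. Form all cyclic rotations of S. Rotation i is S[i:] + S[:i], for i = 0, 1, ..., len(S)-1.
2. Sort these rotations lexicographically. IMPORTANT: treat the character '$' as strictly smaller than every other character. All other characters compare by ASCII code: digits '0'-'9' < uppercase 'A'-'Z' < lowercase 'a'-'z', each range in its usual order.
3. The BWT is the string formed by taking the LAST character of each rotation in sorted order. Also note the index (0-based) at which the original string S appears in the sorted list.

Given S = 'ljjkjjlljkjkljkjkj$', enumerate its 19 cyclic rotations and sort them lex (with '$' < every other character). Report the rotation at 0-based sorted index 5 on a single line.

All 19 rotations (rotation i = S[i:]+S[:i]):
  rot[0] = ljjkjjlljkjkljkjkj$
  rot[1] = jjkjjlljkjkljkjkj$l
  rot[2] = jkjjlljkjkljkjkj$lj
  rot[3] = kjjlljkjkljkjkj$ljj
  rot[4] = jjlljkjkljkjkj$ljjk
  rot[5] = jlljkjkljkjkj$ljjkj
  rot[6] = lljkjkljkjkj$ljjkjj
  rot[7] = ljkjkljkjkj$ljjkjjl
  rot[8] = jkjkljkjkj$ljjkjjll
  rot[9] = kjkljkjkj$ljjkjjllj
  rot[10] = jkljkjkj$ljjkjjlljk
  rot[11] = kljkjkj$ljjkjjlljkj
  rot[12] = ljkjkj$ljjkjjlljkjk
  rot[13] = jkjkj$ljjkjjlljkjkl
  rot[14] = kjkj$ljjkjjlljkjklj
  rot[15] = jkj$ljjkjjlljkjkljk
  rot[16] = kj$ljjkjjlljkjkljkj
  rot[17] = j$ljjkjjlljkjkljkjk
  rot[18] = $ljjkjjlljkjkljkjkj
Sorted (with $ < everything):
  sorted[0] = $ljjkjjlljkjkljkjkj
  sorted[1] = j$ljjkjjlljkjkljkjk
  sorted[2] = jjkjjlljkjkljkjkj$l
  sorted[3] = jjlljkjkljkjkj$ljjk
  sorted[4] = jkj$ljjkjjlljkjkljk
  sorted[5] = jkjjlljkjkljkjkj$lj
  sorted[6] = jkjkj$ljjkjjlljkjkl
  sorted[7] = jkjkljkjkj$ljjkjjll
  sorted[8] = jkljkjkj$ljjkjjlljk
  sorted[9] = jlljkjkljkjkj$ljjkj
  sorted[10] = kj$ljjkjjlljkjkljkj
  sorted[11] = kjjlljkjkljkjkj$ljj
  sorted[12] = kjkj$ljjkjjlljkjklj
  sorted[13] = kjkljkjkj$ljjkjjllj
  sorted[14] = kljkjkj$ljjkjjlljkj
  sorted[15] = ljjkjjlljkjkljkjkj$
  sorted[16] = ljkjkj$ljjkjjlljkjk
  sorted[17] = ljkjkljkjkj$ljjkjjl
  sorted[18] = lljkjkljkjkj$ljjkjj
sorted[5] = jkjjlljkjkljkjkj$lj

Answer: jkjjlljkjkljkjkj$lj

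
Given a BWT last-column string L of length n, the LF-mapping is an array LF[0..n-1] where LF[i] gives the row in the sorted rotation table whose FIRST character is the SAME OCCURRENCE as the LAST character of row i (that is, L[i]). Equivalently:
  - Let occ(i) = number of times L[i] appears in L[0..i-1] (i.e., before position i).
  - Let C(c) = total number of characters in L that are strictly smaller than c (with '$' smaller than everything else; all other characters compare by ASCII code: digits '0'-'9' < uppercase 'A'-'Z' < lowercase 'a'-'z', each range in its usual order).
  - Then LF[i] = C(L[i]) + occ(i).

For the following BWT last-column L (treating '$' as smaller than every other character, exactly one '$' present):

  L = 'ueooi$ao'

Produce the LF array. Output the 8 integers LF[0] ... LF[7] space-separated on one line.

Answer: 7 2 4 5 3 0 1 6

Derivation:
Char counts: '$':1, 'a':1, 'e':1, 'i':1, 'o':3, 'u':1
C (first-col start): C('$')=0, C('a')=1, C('e')=2, C('i')=3, C('o')=4, C('u')=7
L[0]='u': occ=0, LF[0]=C('u')+0=7+0=7
L[1]='e': occ=0, LF[1]=C('e')+0=2+0=2
L[2]='o': occ=0, LF[2]=C('o')+0=4+0=4
L[3]='o': occ=1, LF[3]=C('o')+1=4+1=5
L[4]='i': occ=0, LF[4]=C('i')+0=3+0=3
L[5]='$': occ=0, LF[5]=C('$')+0=0+0=0
L[6]='a': occ=0, LF[6]=C('a')+0=1+0=1
L[7]='o': occ=2, LF[7]=C('o')+2=4+2=6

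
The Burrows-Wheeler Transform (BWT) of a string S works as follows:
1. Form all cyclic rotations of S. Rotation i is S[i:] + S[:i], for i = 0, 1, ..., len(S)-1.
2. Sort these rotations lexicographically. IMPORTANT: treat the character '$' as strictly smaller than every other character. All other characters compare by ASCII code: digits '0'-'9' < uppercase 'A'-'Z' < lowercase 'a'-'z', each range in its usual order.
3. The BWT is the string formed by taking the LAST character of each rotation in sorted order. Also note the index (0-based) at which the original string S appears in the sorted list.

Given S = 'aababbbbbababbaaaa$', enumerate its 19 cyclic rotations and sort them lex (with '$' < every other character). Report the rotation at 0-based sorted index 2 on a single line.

Answer: aa$aababbbbbababbaa

Derivation:
All 19 rotations (rotation i = S[i:]+S[:i]):
  rot[0] = aababbbbbababbaaaa$
  rot[1] = ababbbbbababbaaaa$a
  rot[2] = babbbbbababbaaaa$aa
  rot[3] = abbbbbababbaaaa$aab
  rot[4] = bbbbbababbaaaa$aaba
  rot[5] = bbbbababbaaaa$aabab
  rot[6] = bbbababbaaaa$aababb
  rot[7] = bbababbaaaa$aababbb
  rot[8] = bababbaaaa$aababbbb
  rot[9] = ababbaaaa$aababbbbb
  rot[10] = babbaaaa$aababbbbba
  rot[11] = abbaaaa$aababbbbbab
  rot[12] = bbaaaa$aababbbbbaba
  rot[13] = baaaa$aababbbbbabab
  rot[14] = aaaa$aababbbbbababb
  rot[15] = aaa$aababbbbbababba
  rot[16] = aa$aababbbbbababbaa
  rot[17] = a$aababbbbbababbaaa
  rot[18] = $aababbbbbababbaaaa
Sorted (with $ < everything):
  sorted[0] = $aababbbbbababbaaaa
  sorted[1] = a$aababbbbbababbaaa
  sorted[2] = aa$aababbbbbababbaa
  sorted[3] = aaa$aababbbbbababba
  sorted[4] = aaaa$aababbbbbababb
  sorted[5] = aababbbbbababbaaaa$
  sorted[6] = ababbaaaa$aababbbbb
  sorted[7] = ababbbbbababbaaaa$a
  sorted[8] = abbaaaa$aababbbbbab
  sorted[9] = abbbbbababbaaaa$aab
  sorted[10] = baaaa$aababbbbbabab
  sorted[11] = bababbaaaa$aababbbb
  sorted[12] = babbaaaa$aababbbbba
  sorted[13] = babbbbbababbaaaa$aa
  sorted[14] = bbaaaa$aababbbbbaba
  sorted[15] = bbababbaaaa$aababbb
  sorted[16] = bbbababbaaaa$aababb
  sorted[17] = bbbbababbaaaa$aabab
  sorted[18] = bbbbbababbaaaa$aaba
sorted[2] = aa$aababbbbbababbaa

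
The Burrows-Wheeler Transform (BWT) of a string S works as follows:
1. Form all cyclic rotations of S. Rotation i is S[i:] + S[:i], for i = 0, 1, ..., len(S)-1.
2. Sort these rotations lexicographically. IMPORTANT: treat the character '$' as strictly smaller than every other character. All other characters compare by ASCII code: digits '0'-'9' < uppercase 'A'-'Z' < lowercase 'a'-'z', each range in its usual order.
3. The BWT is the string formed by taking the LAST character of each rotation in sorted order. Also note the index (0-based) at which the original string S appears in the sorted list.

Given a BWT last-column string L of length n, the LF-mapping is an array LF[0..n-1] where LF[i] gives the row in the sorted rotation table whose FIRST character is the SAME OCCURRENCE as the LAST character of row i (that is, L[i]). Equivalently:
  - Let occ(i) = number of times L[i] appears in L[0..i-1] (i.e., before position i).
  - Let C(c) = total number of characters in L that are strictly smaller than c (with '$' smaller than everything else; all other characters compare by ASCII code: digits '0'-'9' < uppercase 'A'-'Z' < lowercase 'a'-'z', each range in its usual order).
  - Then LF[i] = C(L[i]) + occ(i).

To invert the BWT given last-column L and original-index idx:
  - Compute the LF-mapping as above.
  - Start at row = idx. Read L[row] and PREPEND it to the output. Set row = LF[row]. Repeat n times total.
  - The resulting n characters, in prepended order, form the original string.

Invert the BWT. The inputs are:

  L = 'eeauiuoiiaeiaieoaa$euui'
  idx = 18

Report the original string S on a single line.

LF mapping: 6 7 1 19 11 20 17 12 13 2 8 14 3 15 9 18 4 5 0 10 21 22 16
Walk LF starting at row 18, prepending L[row]:
  step 1: row=18, L[18]='$', prepend. Next row=LF[18]=0
  step 2: row=0, L[0]='e', prepend. Next row=LF[0]=6
  step 3: row=6, L[6]='o', prepend. Next row=LF[6]=17
  step 4: row=17, L[17]='a', prepend. Next row=LF[17]=5
  step 5: row=5, L[5]='u', prepend. Next row=LF[5]=20
  step 6: row=20, L[20]='u', prepend. Next row=LF[20]=21
  step 7: row=21, L[21]='u', prepend. Next row=LF[21]=22
  step 8: row=22, L[22]='i', prepend. Next row=LF[22]=16
  step 9: row=16, L[16]='a', prepend. Next row=LF[16]=4
  step 10: row=4, L[4]='i', prepend. Next row=LF[4]=11
  step 11: row=11, L[11]='i', prepend. Next row=LF[11]=14
  step 12: row=14, L[14]='e', prepend. Next row=LF[14]=9
  step 13: row=9, L[9]='a', prepend. Next row=LF[9]=2
  step 14: row=2, L[2]='a', prepend. Next row=LF[2]=1
  step 15: row=1, L[1]='e', prepend. Next row=LF[1]=7
  step 16: row=7, L[7]='i', prepend. Next row=LF[7]=12
  step 17: row=12, L[12]='a', prepend. Next row=LF[12]=3
  step 18: row=3, L[3]='u', prepend. Next row=LF[3]=19
  step 19: row=19, L[19]='e', prepend. Next row=LF[19]=10
  step 20: row=10, L[10]='e', prepend. Next row=LF[10]=8
  step 21: row=8, L[8]='i', prepend. Next row=LF[8]=13
  step 22: row=13, L[13]='i', prepend. Next row=LF[13]=15
  step 23: row=15, L[15]='o', prepend. Next row=LF[15]=18
Reversed output: oiieeuaieaaeiiaiuuuaoe$

Answer: oiieeuaieaaeiiaiuuuaoe$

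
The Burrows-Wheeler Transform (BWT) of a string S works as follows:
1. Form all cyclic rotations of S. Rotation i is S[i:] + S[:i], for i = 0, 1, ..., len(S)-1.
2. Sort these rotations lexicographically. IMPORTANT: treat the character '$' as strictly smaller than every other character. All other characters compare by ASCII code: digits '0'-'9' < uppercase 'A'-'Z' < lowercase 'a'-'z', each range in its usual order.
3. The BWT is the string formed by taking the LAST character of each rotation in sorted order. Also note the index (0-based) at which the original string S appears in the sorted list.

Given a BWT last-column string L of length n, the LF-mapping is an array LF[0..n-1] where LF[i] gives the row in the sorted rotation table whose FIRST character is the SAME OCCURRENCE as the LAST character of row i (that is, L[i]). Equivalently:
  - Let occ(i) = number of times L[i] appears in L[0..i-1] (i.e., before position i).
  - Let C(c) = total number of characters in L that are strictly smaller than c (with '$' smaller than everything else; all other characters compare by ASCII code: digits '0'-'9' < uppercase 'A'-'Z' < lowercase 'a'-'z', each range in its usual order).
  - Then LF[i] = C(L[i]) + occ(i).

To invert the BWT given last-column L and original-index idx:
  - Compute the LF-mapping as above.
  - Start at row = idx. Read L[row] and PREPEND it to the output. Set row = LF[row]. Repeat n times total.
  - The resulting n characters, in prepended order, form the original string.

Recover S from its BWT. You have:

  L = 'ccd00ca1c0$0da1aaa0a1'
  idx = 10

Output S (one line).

LF mapping: 15 16 19 1 2 17 9 6 18 3 0 4 20 10 7 11 12 13 5 14 8
Walk LF starting at row 10, prepending L[row]:
  step 1: row=10, L[10]='$', prepend. Next row=LF[10]=0
  step 2: row=0, L[0]='c', prepend. Next row=LF[0]=15
  step 3: row=15, L[15]='a', prepend. Next row=LF[15]=11
  step 4: row=11, L[11]='0', prepend. Next row=LF[11]=4
  step 5: row=4, L[4]='0', prepend. Next row=LF[4]=2
  step 6: row=2, L[2]='d', prepend. Next row=LF[2]=19
  step 7: row=19, L[19]='a', prepend. Next row=LF[19]=14
  step 8: row=14, L[14]='1', prepend. Next row=LF[14]=7
  step 9: row=7, L[7]='1', prepend. Next row=LF[7]=6
  step 10: row=6, L[6]='a', prepend. Next row=LF[6]=9
  step 11: row=9, L[9]='0', prepend. Next row=LF[9]=3
  step 12: row=3, L[3]='0', prepend. Next row=LF[3]=1
  step 13: row=1, L[1]='c', prepend. Next row=LF[1]=16
  step 14: row=16, L[16]='a', prepend. Next row=LF[16]=12
  step 15: row=12, L[12]='d', prepend. Next row=LF[12]=20
  step 16: row=20, L[20]='1', prepend. Next row=LF[20]=8
  step 17: row=8, L[8]='c', prepend. Next row=LF[8]=18
  step 18: row=18, L[18]='0', prepend. Next row=LF[18]=5
  step 19: row=5, L[5]='c', prepend. Next row=LF[5]=17
  step 20: row=17, L[17]='a', prepend. Next row=LF[17]=13
  step 21: row=13, L[13]='a', prepend. Next row=LF[13]=10
Reversed output: aac0c1dac00a11ad00ac$

Answer: aac0c1dac00a11ad00ac$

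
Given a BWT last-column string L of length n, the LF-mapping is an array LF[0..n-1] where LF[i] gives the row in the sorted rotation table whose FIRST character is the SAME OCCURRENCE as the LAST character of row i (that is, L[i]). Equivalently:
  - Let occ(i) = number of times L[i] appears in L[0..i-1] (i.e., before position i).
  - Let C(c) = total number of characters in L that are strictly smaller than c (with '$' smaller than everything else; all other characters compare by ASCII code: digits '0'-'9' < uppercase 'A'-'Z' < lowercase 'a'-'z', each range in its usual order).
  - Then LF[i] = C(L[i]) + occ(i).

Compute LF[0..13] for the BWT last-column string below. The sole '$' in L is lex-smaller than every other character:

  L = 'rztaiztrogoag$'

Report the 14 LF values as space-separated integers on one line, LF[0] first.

Char counts: '$':1, 'a':2, 'g':2, 'i':1, 'o':2, 'r':2, 't':2, 'z':2
C (first-col start): C('$')=0, C('a')=1, C('g')=3, C('i')=5, C('o')=6, C('r')=8, C('t')=10, C('z')=12
L[0]='r': occ=0, LF[0]=C('r')+0=8+0=8
L[1]='z': occ=0, LF[1]=C('z')+0=12+0=12
L[2]='t': occ=0, LF[2]=C('t')+0=10+0=10
L[3]='a': occ=0, LF[3]=C('a')+0=1+0=1
L[4]='i': occ=0, LF[4]=C('i')+0=5+0=5
L[5]='z': occ=1, LF[5]=C('z')+1=12+1=13
L[6]='t': occ=1, LF[6]=C('t')+1=10+1=11
L[7]='r': occ=1, LF[7]=C('r')+1=8+1=9
L[8]='o': occ=0, LF[8]=C('o')+0=6+0=6
L[9]='g': occ=0, LF[9]=C('g')+0=3+0=3
L[10]='o': occ=1, LF[10]=C('o')+1=6+1=7
L[11]='a': occ=1, LF[11]=C('a')+1=1+1=2
L[12]='g': occ=1, LF[12]=C('g')+1=3+1=4
L[13]='$': occ=0, LF[13]=C('$')+0=0+0=0

Answer: 8 12 10 1 5 13 11 9 6 3 7 2 4 0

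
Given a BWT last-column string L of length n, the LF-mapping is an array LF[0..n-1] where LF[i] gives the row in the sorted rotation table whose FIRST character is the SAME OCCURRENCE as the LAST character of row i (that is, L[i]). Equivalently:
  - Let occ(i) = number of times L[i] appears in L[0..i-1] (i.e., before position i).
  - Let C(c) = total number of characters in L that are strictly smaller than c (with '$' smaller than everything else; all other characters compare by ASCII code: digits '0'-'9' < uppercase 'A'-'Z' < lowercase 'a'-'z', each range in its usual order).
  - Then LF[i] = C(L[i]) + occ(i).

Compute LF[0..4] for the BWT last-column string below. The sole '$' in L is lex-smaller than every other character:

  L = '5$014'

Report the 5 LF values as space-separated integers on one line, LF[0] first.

Answer: 4 0 1 2 3

Derivation:
Char counts: '$':1, '0':1, '1':1, '4':1, '5':1
C (first-col start): C('$')=0, C('0')=1, C('1')=2, C('4')=3, C('5')=4
L[0]='5': occ=0, LF[0]=C('5')+0=4+0=4
L[1]='$': occ=0, LF[1]=C('$')+0=0+0=0
L[2]='0': occ=0, LF[2]=C('0')+0=1+0=1
L[3]='1': occ=0, LF[3]=C('1')+0=2+0=2
L[4]='4': occ=0, LF[4]=C('4')+0=3+0=3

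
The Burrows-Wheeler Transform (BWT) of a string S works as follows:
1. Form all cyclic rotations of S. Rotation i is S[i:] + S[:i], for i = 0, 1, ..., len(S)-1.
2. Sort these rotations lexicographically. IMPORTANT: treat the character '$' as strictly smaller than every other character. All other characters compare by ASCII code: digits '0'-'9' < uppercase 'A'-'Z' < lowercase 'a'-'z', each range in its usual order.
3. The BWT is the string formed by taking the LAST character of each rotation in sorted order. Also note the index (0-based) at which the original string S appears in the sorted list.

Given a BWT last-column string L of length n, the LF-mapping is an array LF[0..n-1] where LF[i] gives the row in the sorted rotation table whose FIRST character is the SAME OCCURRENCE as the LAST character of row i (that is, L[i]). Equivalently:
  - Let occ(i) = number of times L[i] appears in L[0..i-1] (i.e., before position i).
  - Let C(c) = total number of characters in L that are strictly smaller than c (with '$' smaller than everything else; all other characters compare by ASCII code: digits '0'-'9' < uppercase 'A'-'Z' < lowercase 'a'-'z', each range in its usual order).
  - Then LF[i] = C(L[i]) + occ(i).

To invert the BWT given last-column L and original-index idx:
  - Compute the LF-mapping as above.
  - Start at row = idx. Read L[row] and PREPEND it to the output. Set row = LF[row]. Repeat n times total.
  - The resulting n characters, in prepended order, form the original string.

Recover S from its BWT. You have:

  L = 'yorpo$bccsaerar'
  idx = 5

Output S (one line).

LF mapping: 14 7 10 9 8 0 3 4 5 13 1 6 11 2 12
Walk LF starting at row 5, prepending L[row]:
  step 1: row=5, L[5]='$', prepend. Next row=LF[5]=0
  step 2: row=0, L[0]='y', prepend. Next row=LF[0]=14
  step 3: row=14, L[14]='r', prepend. Next row=LF[14]=12
  step 4: row=12, L[12]='r', prepend. Next row=LF[12]=11
  step 5: row=11, L[11]='e', prepend. Next row=LF[11]=6
  step 6: row=6, L[6]='b', prepend. Next row=LF[6]=3
  step 7: row=3, L[3]='p', prepend. Next row=LF[3]=9
  step 8: row=9, L[9]='s', prepend. Next row=LF[9]=13
  step 9: row=13, L[13]='a', prepend. Next row=LF[13]=2
  step 10: row=2, L[2]='r', prepend. Next row=LF[2]=10
  step 11: row=10, L[10]='a', prepend. Next row=LF[10]=1
  step 12: row=1, L[1]='o', prepend. Next row=LF[1]=7
  step 13: row=7, L[7]='c', prepend. Next row=LF[7]=4
  step 14: row=4, L[4]='o', prepend. Next row=LF[4]=8
  step 15: row=8, L[8]='c', prepend. Next row=LF[8]=5
Reversed output: cocoaraspberry$

Answer: cocoaraspberry$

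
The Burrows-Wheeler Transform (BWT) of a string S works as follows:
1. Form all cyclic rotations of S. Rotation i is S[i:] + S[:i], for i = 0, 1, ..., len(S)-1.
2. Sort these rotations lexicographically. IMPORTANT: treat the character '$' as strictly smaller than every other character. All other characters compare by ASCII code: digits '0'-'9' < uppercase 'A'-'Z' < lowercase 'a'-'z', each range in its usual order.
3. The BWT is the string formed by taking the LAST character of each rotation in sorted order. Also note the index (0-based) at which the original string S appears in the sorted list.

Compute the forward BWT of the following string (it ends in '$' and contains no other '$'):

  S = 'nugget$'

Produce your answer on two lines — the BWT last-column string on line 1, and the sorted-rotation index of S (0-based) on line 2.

All 7 rotations (rotation i = S[i:]+S[:i]):
  rot[0] = nugget$
  rot[1] = ugget$n
  rot[2] = gget$nu
  rot[3] = get$nug
  rot[4] = et$nugg
  rot[5] = t$nugge
  rot[6] = $nugget
Sorted (with $ < everything):
  sorted[0] = $nugget  (last char: 't')
  sorted[1] = et$nugg  (last char: 'g')
  sorted[2] = get$nug  (last char: 'g')
  sorted[3] = gget$nu  (last char: 'u')
  sorted[4] = nugget$  (last char: '$')
  sorted[5] = t$nugge  (last char: 'e')
  sorted[6] = ugget$n  (last char: 'n')
Last column: tggu$en
Original string S is at sorted index 4

Answer: tggu$en
4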